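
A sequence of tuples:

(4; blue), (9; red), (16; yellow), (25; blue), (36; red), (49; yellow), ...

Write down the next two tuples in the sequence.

(64; blue), (81; red)

First entry — perfect squares: 2², 3², 4², …: 4, 9, 16, 25, 36, 49 → 64 → 81.
Colour: repeats blue → red → yellow, so blue, red, yellow, blue, red, yellow → blue → red.
So the next two tuples are (64; blue) and (81; red).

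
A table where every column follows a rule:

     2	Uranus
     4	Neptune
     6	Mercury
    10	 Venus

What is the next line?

16  Earth

First component: each term is the sum of the two before it; 2, 4, 6, 10 → 16.
Planet — runs through the planets Mercury→Neptune: Uranus, Neptune, Mercury, Venus → Earth.
Putting it together: 16  Earth.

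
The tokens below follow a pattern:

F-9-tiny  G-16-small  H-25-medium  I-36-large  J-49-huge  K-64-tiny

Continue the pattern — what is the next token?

L-81-small

Letter — letters move forward 1 place in the alphabet: F, G, H, I, J, K → L.
Second component goes 9, 16, 25, 36, 49, 64 → 81 (perfect squares: 3², 4², 5², …).
Size: repeats tiny → small → medium → large → huge; tiny, small, medium, large, huge, tiny → small.
Putting it together: L-81-small.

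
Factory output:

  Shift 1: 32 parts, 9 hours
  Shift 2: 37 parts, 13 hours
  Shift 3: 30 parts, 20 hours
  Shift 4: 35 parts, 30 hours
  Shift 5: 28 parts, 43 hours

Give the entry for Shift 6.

Parts goes 32, 37, 30, 35, 28 → 33 (alternating steps +5, −7, +5, −7, …).
Hours: differences are 4, 7, 10, … (increasing by 3 each time), so 9, 13, 20, 30, 43 → 59.
Combining the parts gives 33 parts, 59 hours.

33 parts, 59 hours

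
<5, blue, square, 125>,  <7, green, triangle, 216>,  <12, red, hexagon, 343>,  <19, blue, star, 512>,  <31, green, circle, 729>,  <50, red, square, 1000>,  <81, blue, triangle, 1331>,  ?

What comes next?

<131, green, hexagon, 1728>

First component: each term is the sum of the two before it; 5, 7, 12, 19, 31, 50, 81 → 131.
Colour — repeats blue → green → red: blue, green, red, blue, green, red, blue → green.
Shape goes square, triangle, hexagon, star, circle, square, triangle → hexagon (repeats square → triangle → hexagon → star → circle).
Fourth component: perfect cubes: 5³, 6³, 7³, …, so 125, 216, 343, 512, 729, 1000, 1331 → 1728.
Putting it together: <131, green, hexagon, 1728>.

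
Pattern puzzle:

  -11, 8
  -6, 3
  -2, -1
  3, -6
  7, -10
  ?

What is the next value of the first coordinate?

12

First coordinate goes -11, -6, -2, 3, 7 → 12 (alternating steps +5, +4, +5, +4, …).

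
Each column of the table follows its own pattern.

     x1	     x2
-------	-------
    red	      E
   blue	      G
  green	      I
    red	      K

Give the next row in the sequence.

Column x1: repeats red → blue → green; red, blue, green, red → blue.
Column x2: E, G, I, K → M (letters move forward 2 places in the alphabet).
So the next row is blue  M.

blue  M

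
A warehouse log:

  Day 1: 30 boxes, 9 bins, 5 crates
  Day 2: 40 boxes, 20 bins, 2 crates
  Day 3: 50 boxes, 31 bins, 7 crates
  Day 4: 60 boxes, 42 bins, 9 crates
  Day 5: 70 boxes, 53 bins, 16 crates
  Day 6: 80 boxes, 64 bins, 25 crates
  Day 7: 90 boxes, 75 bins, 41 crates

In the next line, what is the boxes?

100

Boxes: +10 each step, so 30, 40, 50, 60, 70, 80, 90 → 100.
Bins — +11 each step: 9, 20, 31, 42, 53, 64, 75 → 86.
Crates: 5, 2, 7, 9, 16, 25, 41 → 66 (each term is the sum of the two before it).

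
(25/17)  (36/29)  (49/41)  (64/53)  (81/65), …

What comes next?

(100/77)

First component: perfect squares: 5², 6², 7², …, so 25, 36, 49, 64, 81 → 100.
For the second component, +12 each step: 17, 29, 41, 53, 65 → 77.
Putting it together: (100/77).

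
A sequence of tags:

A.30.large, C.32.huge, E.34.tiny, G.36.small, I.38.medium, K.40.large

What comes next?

M.42.huge

Letter goes A, C, E, G, I, K → M (letters move forward 2 places in the alphabet).
For the second component, +2 each step: 30, 32, 34, 36, 38, 40 → 42.
Size goes large, huge, tiny, small, medium, large → huge (repeats large → huge → tiny → small → medium).
So the next tag is M.42.huge.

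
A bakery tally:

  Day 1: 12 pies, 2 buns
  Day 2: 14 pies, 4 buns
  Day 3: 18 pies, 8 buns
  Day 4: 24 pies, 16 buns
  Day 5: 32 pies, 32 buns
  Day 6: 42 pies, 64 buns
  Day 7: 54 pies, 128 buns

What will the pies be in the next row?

68

Pies: differences are 2, 4, 6, … (increasing by 2 each time), so 12, 14, 18, 24, 32, 42, 54 → 68.
Buns — ×2 each step: 2, 4, 8, 16, 32, 64, 128 → 256.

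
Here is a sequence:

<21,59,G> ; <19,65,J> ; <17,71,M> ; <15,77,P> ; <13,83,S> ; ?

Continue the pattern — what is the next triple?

<11,89,V>

First entry goes 21, 19, 17, 15, 13 → 11 (−2 each step).
Second entry — +6 each step: 59, 65, 71, 77, 83 → 89.
Letter goes G, J, M, P, S → V (letters move forward 3 places in the alphabet).
Combining the parts gives <11,89,V>.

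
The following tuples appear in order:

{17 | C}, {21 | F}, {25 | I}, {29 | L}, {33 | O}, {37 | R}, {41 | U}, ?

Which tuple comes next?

First entry: +4 each step; 17, 21, 25, 29, 33, 37, 41 → 45.
Letter goes C, F, I, L, O, R, U → X (letters move forward 3 places in the alphabet).
So the next tuple is {45 | X}.

{45 | X}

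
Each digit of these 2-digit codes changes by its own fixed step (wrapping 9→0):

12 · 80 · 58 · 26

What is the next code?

First digit goes 1, 8, 5, 2 → 9 (−3 each step, mod 10).
For the second digit, −2 each step, mod 10: 2, 0, 8, 6 → 4.
Combining the parts gives 94.

94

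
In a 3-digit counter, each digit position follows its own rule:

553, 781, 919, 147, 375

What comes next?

503

For the first digit, +2 each step, mod 10: 5, 7, 9, 1, 3 → 5.
Second digit goes 5, 8, 1, 4, 7 → 0 (+3 each step, mod 10).
Third digit: 3, 1, 9, 7, 5 → 3 (−2 each step, mod 10).
So the next token is 503.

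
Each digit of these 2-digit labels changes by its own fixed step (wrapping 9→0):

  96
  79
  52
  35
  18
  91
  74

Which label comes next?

57

First digit: 9, 7, 5, 3, 1, 9, 7 → 5 (−2 each step, mod 10).
Second digit goes 6, 9, 2, 5, 8, 1, 4 → 7 (+3 each step, mod 10).
Putting it together: 57.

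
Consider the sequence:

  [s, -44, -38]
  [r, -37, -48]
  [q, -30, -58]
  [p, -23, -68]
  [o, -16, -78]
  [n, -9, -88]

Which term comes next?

For the letter, letters move back 1 place in the alphabet: s, r, q, p, o, n → m.
Second component — +7 each step: -44, -37, -30, -23, -16, -9 → -2.
For the third component, −10 each step: -38, -48, -58, -68, -78, -88 → -98.
Putting it together: [m, -2, -98].

[m, -2, -98]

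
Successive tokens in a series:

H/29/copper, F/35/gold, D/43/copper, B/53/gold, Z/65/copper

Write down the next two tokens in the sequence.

Letter: letters move back 2 places in the alphabet, wrapping A→Z, so H, F, D, B, Z → X → V.
For the second component, differences are 6, 8, 10, … (increasing by 2 each time): 29, 35, 43, 53, 65 → 79 → 95.
For the metal, alternates copper ↔ gold: copper, gold, copper, gold, copper → gold → copper.
Putting the parts together: X/79/gold and then V/95/copper.

X/79/gold, V/95/copper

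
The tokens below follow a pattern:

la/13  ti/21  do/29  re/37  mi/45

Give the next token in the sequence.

Note: runs through the solfège scale do→ti; la, ti, do, re, mi → fa.
Second component: 13, 21, 29, 37, 45 → 53 (+8 each step).
Putting it together: fa/53.

fa/53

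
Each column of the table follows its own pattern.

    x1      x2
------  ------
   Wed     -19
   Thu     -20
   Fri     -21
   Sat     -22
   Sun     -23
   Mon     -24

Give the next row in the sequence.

Tue  -25

Column x1 — runs through the weekdays Mon→Sun: Wed, Thu, Fri, Sat, Sun, Mon → Tue.
Column x2: −1 each step; -19, -20, -21, -22, -23, -24 → -25.
So the next row is Tue  -25.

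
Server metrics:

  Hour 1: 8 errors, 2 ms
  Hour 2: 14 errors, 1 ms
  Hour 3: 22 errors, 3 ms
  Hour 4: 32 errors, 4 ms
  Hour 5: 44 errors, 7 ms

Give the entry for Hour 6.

Errors: differences are 6, 8, 10, … (increasing by 2 each time), so 8, 14, 22, 32, 44 → 58.
For the ms, each term is the sum of the two before it: 2, 1, 3, 4, 7 → 11.
Putting it together: 58 errors, 11 ms.

58 errors, 11 ms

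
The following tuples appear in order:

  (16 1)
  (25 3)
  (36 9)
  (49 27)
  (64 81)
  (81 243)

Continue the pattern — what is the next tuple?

First entry: perfect squares: 4², 5², 6², …, so 16, 25, 36, 49, 64, 81 → 100.
Second entry goes 1, 3, 9, 27, 81, 243 → 729 (×3 each step).
Combining the parts gives (100 729).

(100 729)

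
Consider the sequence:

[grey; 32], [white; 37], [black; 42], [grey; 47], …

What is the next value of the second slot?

52

Second slot goes 32, 37, 42, 47 → 52 (+5 each step).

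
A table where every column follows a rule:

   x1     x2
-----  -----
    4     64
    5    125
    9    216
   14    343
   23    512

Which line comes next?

37  729

Column x1 — each term is the sum of the two before it: 4, 5, 9, 14, 23 → 37.
Column x2 goes 64, 125, 216, 343, 512 → 729 (perfect cubes: 4³, 5³, 6³, …).
Putting it together: 37  729.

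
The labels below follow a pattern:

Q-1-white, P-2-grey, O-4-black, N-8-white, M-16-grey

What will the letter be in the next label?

L

Letter: letters move back 1 place in the alphabet, so Q, P, O, N, M → L.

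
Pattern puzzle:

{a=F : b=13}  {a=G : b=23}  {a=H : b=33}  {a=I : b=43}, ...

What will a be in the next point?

A: F, G, H, I → J (letters move forward 1 place in the alphabet).

J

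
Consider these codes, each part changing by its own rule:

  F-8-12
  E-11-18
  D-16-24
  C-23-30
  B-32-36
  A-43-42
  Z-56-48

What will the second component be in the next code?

71

Second component: differences are 3, 5, 7, … (increasing by 2 each time), so 8, 11, 16, 23, 32, 43, 56 → 71.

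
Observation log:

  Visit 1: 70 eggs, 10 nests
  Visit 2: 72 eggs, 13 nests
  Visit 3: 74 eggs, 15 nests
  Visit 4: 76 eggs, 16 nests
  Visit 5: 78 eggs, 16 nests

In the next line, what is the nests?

15

Nests: differences are 3, 2, 1, … (decreasing by 1 each time), so 10, 13, 15, 16, 16 → 15.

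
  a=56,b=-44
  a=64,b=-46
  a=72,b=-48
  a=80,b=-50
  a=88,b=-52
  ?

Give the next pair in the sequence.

For the a, +8 each step: 56, 64, 72, 80, 88 → 96.
B — −2 each step: -44, -46, -48, -50, -52 → -54.
Combining the parts gives a=96,b=-54.

a=96,b=-54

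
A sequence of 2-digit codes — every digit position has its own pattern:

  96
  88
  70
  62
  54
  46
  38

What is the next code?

For the first digit, −1 each step, mod 10: 9, 8, 7, 6, 5, 4, 3 → 2.
For the second digit, +2 each step, mod 10: 6, 8, 0, 2, 4, 6, 8 → 0.
So the next code is 20.

20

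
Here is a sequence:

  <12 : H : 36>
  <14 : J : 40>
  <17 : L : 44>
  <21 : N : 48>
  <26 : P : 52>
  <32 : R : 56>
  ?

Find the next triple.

<39 : T : 60>

First component: differences are 2, 3, 4, … (increasing by 1 each time), so 12, 14, 17, 21, 26, 32 → 39.
Letter — letters move forward 2 places in the alphabet: H, J, L, N, P, R → T.
For the third component, +4 each step: 36, 40, 44, 48, 52, 56 → 60.
Combining the parts gives <39 : T : 60>.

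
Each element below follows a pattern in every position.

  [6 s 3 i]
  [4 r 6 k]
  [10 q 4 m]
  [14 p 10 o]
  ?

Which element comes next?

[24 o 14 q]

First entry: each term is the sum of the two before it; 6, 4, 10, 14 → 24.
For the first letter, letters move back 1 place in the alphabet: s, r, q, p → o.
Third entry — always the previous value of the first entry: 3, 6, 4, 10 → 14.
Second letter: i, k, m, o → q (letters move forward 2 places in the alphabet).
So the next element is [24 o 14 q].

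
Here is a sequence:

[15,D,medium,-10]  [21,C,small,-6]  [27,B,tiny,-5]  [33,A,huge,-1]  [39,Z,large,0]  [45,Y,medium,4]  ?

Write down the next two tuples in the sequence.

[51,X,small,5], [57,W,tiny,9]

First entry: +6 each step, so 15, 21, 27, 33, 39, 45 → 51 → 57.
Letter — letters move back 1 place in the alphabet, wrapping A→Z: D, C, B, A, Z, Y → X → W.
Size: medium, small, tiny, huge, large, medium → small → tiny (repeats medium → small → tiny → huge → large).
Fourth entry: alternating steps +4, +1, +4, +1, …, so -10, -6, -5, -1, 0, 4 → 5 → 9.
So the next two tuples are [51,X,small,5] and [57,W,tiny,9].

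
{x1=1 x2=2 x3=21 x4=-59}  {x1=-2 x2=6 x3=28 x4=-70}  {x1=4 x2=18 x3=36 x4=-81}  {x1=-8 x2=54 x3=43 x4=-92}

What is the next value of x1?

16

For the x1, ×(-2) each step: 1, -2, 4, -8 → 16.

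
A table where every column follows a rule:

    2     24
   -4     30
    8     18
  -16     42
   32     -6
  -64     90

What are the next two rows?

128  -102; -256  282

First component: 2, -4, 8, -16, 32, -64 → 128 → -256 (×(-2) each step).
Second component: 24, 30, 18, 42, -6, 90 → -102 → 282 (together with the first component always sums to 26).
So the next two rows are 128  -102 and -256  282.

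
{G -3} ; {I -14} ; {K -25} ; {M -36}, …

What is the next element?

Letter: letters move forward 2 places in the alphabet, so G, I, K, M → O.
Second slot: −11 each step; -3, -14, -25, -36 → -47.
Combining the parts gives {O -47}.

{O -47}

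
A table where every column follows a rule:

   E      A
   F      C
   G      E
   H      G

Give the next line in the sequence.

For the first letter, letters move forward 1 place in the alphabet: E, F, G, H → I.
Second letter: A, C, E, G → I (letters move forward 2 places in the alphabet).
So the next line is I  I.

I  I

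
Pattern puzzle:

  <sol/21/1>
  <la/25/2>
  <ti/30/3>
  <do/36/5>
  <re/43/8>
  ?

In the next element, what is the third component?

Third component goes 1, 2, 3, 5, 8 → 13 (each term is the sum of the two before it).

13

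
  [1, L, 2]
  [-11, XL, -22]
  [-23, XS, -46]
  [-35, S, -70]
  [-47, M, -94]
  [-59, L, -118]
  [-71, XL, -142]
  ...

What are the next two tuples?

[-83, XS, -166], [-95, S, -190]

For the first part, −12 each step: 1, -11, -23, -35, -47, -59, -71 → -83 → -95.
Size: repeats L → XL → XS → S → M; L, XL, XS, S, M, L, XL → XS → S.
Third part — always 2 × the first part: 2, -22, -46, -70, -94, -118, -142 → -166 → -190.
Putting the parts together: [-83, XS, -166] and then [-95, S, -190].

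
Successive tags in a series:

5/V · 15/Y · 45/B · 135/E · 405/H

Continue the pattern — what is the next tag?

First component goes 5, 15, 45, 135, 405 → 1215 (×3 each step).
Letter: V, Y, B, E, H → K (letters move forward 3 places in the alphabet, wrapping Z→A).
Combining the parts gives 1215/K.

1215/K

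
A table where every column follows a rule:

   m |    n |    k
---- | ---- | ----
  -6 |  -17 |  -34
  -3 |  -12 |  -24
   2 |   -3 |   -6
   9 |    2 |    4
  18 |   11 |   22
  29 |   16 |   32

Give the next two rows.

Column m: differences are 3, 5, 7, … (increasing by 2 each time), so -6, -3, 2, 9, 18, 29 → 42 → 57.
For the column n, alternating steps +5, +9, +5, +9, …: -17, -12, -3, 2, 11, 16 → 25 → 30.
Column k: -34, -24, -6, 4, 22, 32 → 50 → 60 (always 2 × the column n).
Putting the parts together: 42  25  50 and then 57  30  60.

42  25  50; 57  30  60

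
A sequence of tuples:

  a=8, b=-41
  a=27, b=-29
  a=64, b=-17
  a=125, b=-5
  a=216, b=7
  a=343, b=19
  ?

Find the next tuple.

a=512, b=31

For the a, perfect cubes: 2³, 3³, 4³, …: 8, 27, 64, 125, 216, 343 → 512.
B: +12 each step, so -41, -29, -17, -5, 7, 19 → 31.
So the next tuple is a=512, b=31.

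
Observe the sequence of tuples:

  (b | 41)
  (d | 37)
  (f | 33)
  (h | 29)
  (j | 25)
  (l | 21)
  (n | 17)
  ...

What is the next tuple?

(p | 13)

Letter — letters move forward 2 places in the alphabet: b, d, f, h, j, l, n → p.
Second value goes 41, 37, 33, 29, 25, 21, 17 → 13 (−4 each step).
Putting it together: (p | 13).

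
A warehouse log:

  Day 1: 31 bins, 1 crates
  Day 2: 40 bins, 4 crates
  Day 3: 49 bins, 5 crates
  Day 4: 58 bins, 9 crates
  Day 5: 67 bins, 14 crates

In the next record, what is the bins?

Bins: +9 each step; 31, 40, 49, 58, 67 → 76.

76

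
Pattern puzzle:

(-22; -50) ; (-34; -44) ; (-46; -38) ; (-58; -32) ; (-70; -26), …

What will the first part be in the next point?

-82

First part: −12 each step, so -22, -34, -46, -58, -70 → -82.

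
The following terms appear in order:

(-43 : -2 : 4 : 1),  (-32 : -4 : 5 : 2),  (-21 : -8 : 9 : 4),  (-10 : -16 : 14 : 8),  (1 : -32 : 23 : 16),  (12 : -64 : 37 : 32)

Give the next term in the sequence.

For the first value, +11 each step: -43, -32, -21, -10, 1, 12 → 23.
Second value — ×2 each step: -2, -4, -8, -16, -32, -64 → -128.
For the third value, each term is the sum of the two before it: 4, 5, 9, 14, 23, 37 → 60.
Fourth value goes 1, 2, 4, 8, 16, 32 → 64 (×2 each step).
So the next term is (23 : -128 : 60 : 64).

(23 : -128 : 60 : 64)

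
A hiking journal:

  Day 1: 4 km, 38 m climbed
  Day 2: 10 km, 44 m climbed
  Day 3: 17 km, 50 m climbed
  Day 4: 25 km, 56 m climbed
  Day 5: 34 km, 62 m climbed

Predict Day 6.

44 km, 68 m climbed

Km: differences are 6, 7, 8, … (increasing by 1 each time); 4, 10, 17, 25, 34 → 44.
M climbed — +6 each step: 38, 44, 50, 56, 62 → 68.
Putting it together: 44 km, 68 m climbed.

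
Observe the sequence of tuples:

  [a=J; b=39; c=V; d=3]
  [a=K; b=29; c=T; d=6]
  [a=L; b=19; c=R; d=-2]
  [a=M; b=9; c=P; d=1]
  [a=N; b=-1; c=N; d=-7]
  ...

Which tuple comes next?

A: letters move forward 1 place in the alphabet; J, K, L, M, N → O.
B: −10 each step, so 39, 29, 19, 9, -1 → -11.
C: V, T, R, P, N → L (letters move back 2 places in the alphabet).
For the d, alternating steps +3, −8, +3, −8, …: 3, 6, -2, 1, -7 → -4.
Putting it together: [a=O; b=-11; c=L; d=-4].

[a=O; b=-11; c=L; d=-4]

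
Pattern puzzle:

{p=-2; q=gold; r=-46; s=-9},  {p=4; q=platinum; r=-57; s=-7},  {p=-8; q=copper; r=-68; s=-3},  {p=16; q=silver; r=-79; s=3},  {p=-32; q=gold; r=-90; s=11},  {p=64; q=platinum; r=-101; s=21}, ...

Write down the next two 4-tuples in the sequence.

{p=-128; q=copper; r=-112; s=33}, {p=256; q=silver; r=-123; s=47}

P goes -2, 4, -8, 16, -32, 64 → -128 → 256 (×(-2) each step).
Q goes gold, platinum, copper, silver, gold, platinum → copper → silver (repeats gold → platinum → copper → silver).
R: −11 each step, so -46, -57, -68, -79, -90, -101 → -112 → -123.
For the s, differences are 2, 4, 6, … (increasing by 2 each time): -9, -7, -3, 3, 11, 21 → 33 → 47.
Putting the parts together: {p=-128; q=copper; r=-112; s=33} and then {p=256; q=silver; r=-123; s=47}.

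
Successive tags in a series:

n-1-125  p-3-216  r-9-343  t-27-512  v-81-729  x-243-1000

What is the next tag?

Letter — letters move forward 2 places in the alphabet: n, p, r, t, v, x → z.
Second component: ×3 each step; 1, 3, 9, 27, 81, 243 → 729.
Third component: perfect cubes: 5³, 6³, 7³, …; 125, 216, 343, 512, 729, 1000 → 1331.
Putting it together: z-729-1331.

z-729-1331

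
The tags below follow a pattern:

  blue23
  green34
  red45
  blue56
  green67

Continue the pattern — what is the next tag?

For the colour, repeats blue → green → red: blue, green, red, blue, green → red.
Second component: +11 each step, so 23, 34, 45, 56, 67 → 78.
Combining the parts gives red78.

red78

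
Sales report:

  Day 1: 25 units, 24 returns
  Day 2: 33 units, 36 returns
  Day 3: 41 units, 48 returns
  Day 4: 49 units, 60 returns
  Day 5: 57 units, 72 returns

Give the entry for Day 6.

65 units, 84 returns

Units: +8 each step; 25, 33, 41, 49, 57 → 65.
Returns: 24, 36, 48, 60, 72 → 84 (+12 each step).
So the next row is 65 units, 84 returns.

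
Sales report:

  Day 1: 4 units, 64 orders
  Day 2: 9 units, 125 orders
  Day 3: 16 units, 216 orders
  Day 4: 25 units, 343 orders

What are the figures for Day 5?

36 units, 512 orders

Units goes 4, 9, 16, 25 → 36 (perfect squares: 2², 3², 4², …).
Orders: perfect cubes: 4³, 5³, 6³, …; 64, 125, 216, 343 → 512.
So the next line is 36 units, 512 orders.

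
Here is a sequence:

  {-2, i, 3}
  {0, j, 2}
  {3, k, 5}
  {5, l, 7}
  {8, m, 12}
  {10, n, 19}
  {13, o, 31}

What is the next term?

{15, p, 50}

First value goes -2, 0, 3, 5, 8, 10, 13 → 15 (alternating steps +2, +3, +2, +3, …).
For the letter, letters move forward 1 place in the alphabet: i, j, k, l, m, n, o → p.
Third value: 3, 2, 5, 7, 12, 19, 31 → 50 (each term is the sum of the two before it).
Putting it together: {15, p, 50}.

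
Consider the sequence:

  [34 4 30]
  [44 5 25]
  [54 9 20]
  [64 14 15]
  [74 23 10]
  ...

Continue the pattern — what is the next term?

First slot: 34, 44, 54, 64, 74 → 84 (+10 each step).
Second slot — each term is the sum of the two before it: 4, 5, 9, 14, 23 → 37.
Third slot goes 30, 25, 20, 15, 10 → 5 (−5 each step).
Putting it together: [84 37 5].

[84 37 5]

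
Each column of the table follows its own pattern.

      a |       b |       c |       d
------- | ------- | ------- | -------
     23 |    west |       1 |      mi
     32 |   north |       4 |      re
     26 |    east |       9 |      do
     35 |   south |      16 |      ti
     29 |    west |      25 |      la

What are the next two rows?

38  north  36  sol; 32  east  49  fa

Column a: alternating steps +9, −6, +9, −6, …; 23, 32, 26, 35, 29 → 38 → 32.
Column b goes west, north, east, south, west → north → east (repeats west → north → east → south).
Column c: perfect squares: 1², 2², 3², …, so 1, 4, 9, 16, 25 → 36 → 49.
Column d: mi, re, do, ti, la → sol → fa (runs backward through the solfège scale do→ti).
Putting the parts together: 38  north  36  sol and then 32  east  49  fa.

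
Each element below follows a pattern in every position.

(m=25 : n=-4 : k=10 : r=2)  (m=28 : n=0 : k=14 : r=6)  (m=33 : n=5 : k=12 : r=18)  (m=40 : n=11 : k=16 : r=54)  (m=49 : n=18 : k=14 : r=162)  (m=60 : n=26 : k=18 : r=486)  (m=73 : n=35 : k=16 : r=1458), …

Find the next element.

M — differences are 3, 5, 7, … (increasing by 2 each time): 25, 28, 33, 40, 49, 60, 73 → 88.
N — differences are 4, 5, 6, … (increasing by 1 each time): -4, 0, 5, 11, 18, 26, 35 → 45.
K — alternating steps +4, −2, +4, −2, …: 10, 14, 12, 16, 14, 18, 16 → 20.
R: 2, 6, 18, 54, 162, 486, 1458 → 4374 (×3 each step).
Putting it together: (m=88 : n=45 : k=20 : r=4374).

(m=88 : n=45 : k=20 : r=4374)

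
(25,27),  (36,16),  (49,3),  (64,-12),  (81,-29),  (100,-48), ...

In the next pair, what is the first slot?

121

For the first slot, perfect squares: 5², 6², 7², …: 25, 36, 49, 64, 81, 100 → 121.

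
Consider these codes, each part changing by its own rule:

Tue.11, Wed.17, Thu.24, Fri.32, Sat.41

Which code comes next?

Sun.51

Day: runs through the weekdays Mon→Sun; Tue, Wed, Thu, Fri, Sat → Sun.
Second component — differences are 6, 7, 8, … (increasing by 1 each time): 11, 17, 24, 32, 41 → 51.
Putting it together: Sun.51.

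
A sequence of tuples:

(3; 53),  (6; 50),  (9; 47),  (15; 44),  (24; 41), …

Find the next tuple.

(39; 38)

For the first part, each term is the sum of the two before it: 3, 6, 9, 15, 24 → 39.
Second part: −3 each step, so 53, 50, 47, 44, 41 → 38.
Combining the parts gives (39; 38).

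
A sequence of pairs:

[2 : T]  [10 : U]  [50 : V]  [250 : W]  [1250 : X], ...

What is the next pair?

For the first part, ×5 each step: 2, 10, 50, 250, 1250 → 6250.
Letter: T, U, V, W, X → Y (letters move forward 1 place in the alphabet).
Putting it together: [6250 : Y].

[6250 : Y]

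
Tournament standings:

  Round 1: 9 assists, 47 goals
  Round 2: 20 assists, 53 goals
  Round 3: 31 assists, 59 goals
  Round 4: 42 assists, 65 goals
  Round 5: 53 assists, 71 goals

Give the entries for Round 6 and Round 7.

64 assists, 77 goals; 75 assists, 83 goals

Assists goes 9, 20, 31, 42, 53 → 64 → 75 (+11 each step).
Goals — +6 each step: 47, 53, 59, 65, 71 → 77 → 83.
So the next two lines are 64 assists, 77 goals and 75 assists, 83 goals.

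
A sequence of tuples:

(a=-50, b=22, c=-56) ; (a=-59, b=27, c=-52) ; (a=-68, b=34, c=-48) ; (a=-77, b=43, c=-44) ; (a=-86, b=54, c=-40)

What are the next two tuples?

(a=-95, b=67, c=-36), (a=-104, b=82, c=-32)

A: −9 each step, so -50, -59, -68, -77, -86 → -95 → -104.
B: differences are 5, 7, 9, … (increasing by 2 each time), so 22, 27, 34, 43, 54 → 67 → 82.
C: +4 each step; -56, -52, -48, -44, -40 → -36 → -32.
So the next two tuples are (a=-95, b=67, c=-36) and (a=-104, b=82, c=-32).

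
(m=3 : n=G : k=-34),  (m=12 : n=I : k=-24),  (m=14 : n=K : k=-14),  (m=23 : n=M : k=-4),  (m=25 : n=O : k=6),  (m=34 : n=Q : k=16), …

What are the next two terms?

M goes 3, 12, 14, 23, 25, 34 → 36 → 45 (alternating steps +9, +2, +9, +2, …).
N: G, I, K, M, O, Q → S → U (letters move forward 2 places in the alphabet).
For the k, +10 each step: -34, -24, -14, -4, 6, 16 → 26 → 36.
So the next two terms are (m=36 : n=S : k=26) and (m=45 : n=U : k=36).

(m=36 : n=S : k=26), (m=45 : n=U : k=36)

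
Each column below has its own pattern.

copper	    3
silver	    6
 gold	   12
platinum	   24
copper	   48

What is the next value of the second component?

96

For the second component, ×2 each step: 3, 6, 12, 24, 48 → 96.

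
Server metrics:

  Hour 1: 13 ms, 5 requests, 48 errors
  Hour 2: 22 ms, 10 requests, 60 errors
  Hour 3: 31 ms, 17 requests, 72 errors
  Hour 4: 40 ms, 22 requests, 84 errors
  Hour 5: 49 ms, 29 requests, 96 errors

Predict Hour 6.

58 ms, 34 requests, 108 errors

Ms — +9 each step: 13, 22, 31, 40, 49 → 58.
Requests goes 5, 10, 17, 22, 29 → 34 (alternating steps +5, +7, +5, +7, …).
For the errors, +12 each step: 48, 60, 72, 84, 96 → 108.
Combining the parts gives 58 ms, 34 requests, 108 errors.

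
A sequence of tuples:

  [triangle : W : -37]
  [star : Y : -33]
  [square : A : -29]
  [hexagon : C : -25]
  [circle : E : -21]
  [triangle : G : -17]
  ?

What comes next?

Shape — repeats triangle → star → square → hexagon → circle: triangle, star, square, hexagon, circle, triangle → star.
For the letter, letters move forward 2 places in the alphabet, wrapping Z→A: W, Y, A, C, E, G → I.
Third part: -37, -33, -29, -25, -21, -17 → -13 (+4 each step).
So the next tuple is [star : I : -13].

[star : I : -13]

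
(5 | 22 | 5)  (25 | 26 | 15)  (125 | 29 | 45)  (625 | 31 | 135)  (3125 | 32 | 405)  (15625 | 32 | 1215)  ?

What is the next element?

(78125 | 31 | 3645)

First coordinate: 5, 25, 125, 625, 3125, 15625 → 78125 (×5 each step).
Second coordinate goes 22, 26, 29, 31, 32, 32 → 31 (differences are 4, 3, 2, … (decreasing by 1 each time)).
Third coordinate — ×3 each step: 5, 15, 45, 135, 405, 1215 → 3645.
Putting it together: (78125 | 31 | 3645).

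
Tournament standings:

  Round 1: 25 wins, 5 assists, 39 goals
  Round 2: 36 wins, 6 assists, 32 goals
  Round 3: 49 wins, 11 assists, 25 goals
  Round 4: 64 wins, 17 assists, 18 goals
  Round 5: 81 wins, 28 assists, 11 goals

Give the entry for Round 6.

Wins: perfect squares: 5², 6², 7², …, so 25, 36, 49, 64, 81 → 100.
For the assists, each term is the sum of the two before it: 5, 6, 11, 17, 28 → 45.
For the goals, −7 each step: 39, 32, 25, 18, 11 → 4.
So the next line is 100 wins, 45 assists, 4 goals.

100 wins, 45 assists, 4 goals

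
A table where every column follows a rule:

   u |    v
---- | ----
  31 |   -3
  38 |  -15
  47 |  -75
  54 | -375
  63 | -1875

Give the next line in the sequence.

Column u goes 31, 38, 47, 54, 63 → 70 (alternating steps +7, +9, +7, +9, …).
Column v goes -3, -15, -75, -375, -1875 → -9375 (×5 each step).
So the next line is 70  -9375.

70  -9375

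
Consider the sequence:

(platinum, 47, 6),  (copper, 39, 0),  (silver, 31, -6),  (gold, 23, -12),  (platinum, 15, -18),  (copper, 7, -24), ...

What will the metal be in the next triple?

Metal: repeats platinum → copper → silver → gold, so platinum, copper, silver, gold, platinum, copper → silver.
Second entry: 47, 39, 31, 23, 15, 7 → -1 (−8 each step).
Third entry — −6 each step: 6, 0, -6, -12, -18, -24 → -30.

silver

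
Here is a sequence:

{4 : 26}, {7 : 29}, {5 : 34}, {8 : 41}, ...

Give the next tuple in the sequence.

{6 : 50}

First part: alternating steps +3, −2, +3, −2, …, so 4, 7, 5, 8 → 6.
Second part: differences are 3, 5, 7, … (increasing by 2 each time), so 26, 29, 34, 41 → 50.
Putting it together: {6 : 50}.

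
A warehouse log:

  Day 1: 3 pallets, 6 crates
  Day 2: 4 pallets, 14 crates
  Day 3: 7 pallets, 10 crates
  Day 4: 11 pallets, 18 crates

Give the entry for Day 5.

For the pallets, each term is the sum of the two before it: 3, 4, 7, 11 → 18.
Crates — alternating steps +8, −4, +8, −4, …: 6, 14, 10, 18 → 14.
So the next row is 18 pallets, 14 crates.

18 pallets, 14 crates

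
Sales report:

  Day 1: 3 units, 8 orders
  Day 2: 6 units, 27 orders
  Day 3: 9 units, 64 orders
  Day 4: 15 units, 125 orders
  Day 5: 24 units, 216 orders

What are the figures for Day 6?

39 units, 343 orders

Units: each term is the sum of the two before it; 3, 6, 9, 15, 24 → 39.
Orders: perfect cubes: 2³, 3³, 4³, …; 8, 27, 64, 125, 216 → 343.
Putting it together: 39 units, 343 orders.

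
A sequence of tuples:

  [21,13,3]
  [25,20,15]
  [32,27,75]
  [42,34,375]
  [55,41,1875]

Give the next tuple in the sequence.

First value goes 21, 25, 32, 42, 55 → 71 (differences are 4, 7, 10, … (increasing by 3 each time)).
Second value goes 13, 20, 27, 34, 41 → 48 (+7 each step).
Third value — ×5 each step: 3, 15, 75, 375, 1875 → 9375.
Putting it together: [71,48,9375].

[71,48,9375]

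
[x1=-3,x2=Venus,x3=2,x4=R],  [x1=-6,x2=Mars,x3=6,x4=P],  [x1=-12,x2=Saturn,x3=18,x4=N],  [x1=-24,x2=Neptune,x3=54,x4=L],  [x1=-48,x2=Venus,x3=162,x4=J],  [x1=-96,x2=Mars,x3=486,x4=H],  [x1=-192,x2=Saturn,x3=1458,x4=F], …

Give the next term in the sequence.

[x1=-384,x2=Neptune,x3=4374,x4=D]

X1: -3, -6, -12, -24, -48, -96, -192 → -384 (×2 each step).
X2 — repeats Venus → Mars → Saturn → Neptune: Venus, Mars, Saturn, Neptune, Venus, Mars, Saturn → Neptune.
X3: ×3 each step, so 2, 6, 18, 54, 162, 486, 1458 → 4374.
X4 — letters move back 2 places in the alphabet: R, P, N, L, J, H, F → D.
Combining the parts gives [x1=-384,x2=Neptune,x3=4374,x4=D].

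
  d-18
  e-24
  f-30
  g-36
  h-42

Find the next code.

i-48

Letter goes d, e, f, g, h → i (letters move forward 1 place in the alphabet).
For the second component, +6 each step: 18, 24, 30, 36, 42 → 48.
Putting it together: i-48.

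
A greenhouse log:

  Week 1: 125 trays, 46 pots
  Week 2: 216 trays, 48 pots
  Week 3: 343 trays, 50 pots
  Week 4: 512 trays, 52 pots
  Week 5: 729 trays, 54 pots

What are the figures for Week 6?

1000 trays, 56 pots

Trays goes 125, 216, 343, 512, 729 → 1000 (perfect cubes: 5³, 6³, 7³, …).
Pots: +2 each step; 46, 48, 50, 52, 54 → 56.
Putting it together: 1000 trays, 56 pots.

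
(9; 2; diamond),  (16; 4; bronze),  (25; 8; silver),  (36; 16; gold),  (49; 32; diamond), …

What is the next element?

(64; 64; bronze)

First entry: perfect squares: 3², 4², 5², …; 9, 16, 25, 36, 49 → 64.
Second entry: ×2 each step; 2, 4, 8, 16, 32 → 64.
Rank — repeats diamond → bronze → silver → gold: diamond, bronze, silver, gold, diamond → bronze.
Putting it together: (64; 64; bronze).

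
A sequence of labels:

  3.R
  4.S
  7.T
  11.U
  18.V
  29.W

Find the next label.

First component — each term is the sum of the two before it: 3, 4, 7, 11, 18, 29 → 47.
Letter: letters move forward 1 place in the alphabet, so R, S, T, U, V, W → X.
Combining the parts gives 47.X.

47.X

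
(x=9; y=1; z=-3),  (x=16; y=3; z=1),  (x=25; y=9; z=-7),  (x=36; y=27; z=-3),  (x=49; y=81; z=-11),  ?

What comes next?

(x=64; y=243; z=-7)

X — perfect squares: 3², 4², 5², …: 9, 16, 25, 36, 49 → 64.
Y — ×3 each step: 1, 3, 9, 27, 81 → 243.
Z goes -3, 1, -7, -3, -11 → -7 (alternating steps +4, −8, +4, −8, …).
So the next tuple is (x=64; y=243; z=-7).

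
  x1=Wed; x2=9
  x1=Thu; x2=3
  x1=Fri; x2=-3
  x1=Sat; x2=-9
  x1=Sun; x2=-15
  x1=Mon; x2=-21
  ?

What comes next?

X1 — runs through the weekdays Mon→Sun: Wed, Thu, Fri, Sat, Sun, Mon → Tue.
X2 — −6 each step: 9, 3, -3, -9, -15, -21 → -27.
So the next point is x1=Tue; x2=-27.

x1=Tue; x2=-27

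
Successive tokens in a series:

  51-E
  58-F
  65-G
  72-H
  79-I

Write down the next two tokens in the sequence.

First component — +7 each step: 51, 58, 65, 72, 79 → 86 → 93.
For the letter, letters move forward 1 place in the alphabet: E, F, G, H, I → J → K.
Putting the parts together: 86-J and then 93-K.

86-J then 93-K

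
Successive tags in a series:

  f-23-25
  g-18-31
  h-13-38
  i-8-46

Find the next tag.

j-3-55

Letter: f, g, h, i → j (letters move forward 1 place in the alphabet).
Second component — −5 each step: 23, 18, 13, 8 → 3.
Third component — differences are 6, 7, 8, … (increasing by 1 each time): 25, 31, 38, 46 → 55.
Combining the parts gives j-3-55.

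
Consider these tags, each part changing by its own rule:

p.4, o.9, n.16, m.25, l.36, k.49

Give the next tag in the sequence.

For the letter, letters move back 1 place in the alphabet: p, o, n, m, l, k → j.
Second component: perfect squares: 2², 3², 4², …; 4, 9, 16, 25, 36, 49 → 64.
So the next tag is j.64.

j.64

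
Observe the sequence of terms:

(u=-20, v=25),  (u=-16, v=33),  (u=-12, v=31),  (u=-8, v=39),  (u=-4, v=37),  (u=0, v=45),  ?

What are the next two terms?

(u=4, v=43), (u=8, v=51)

For the u, +4 each step: -20, -16, -12, -8, -4, 0 → 4 → 8.
V — alternating steps +8, −2, +8, −2, …: 25, 33, 31, 39, 37, 45 → 43 → 51.
Putting the parts together: (u=4, v=43) and then (u=8, v=51).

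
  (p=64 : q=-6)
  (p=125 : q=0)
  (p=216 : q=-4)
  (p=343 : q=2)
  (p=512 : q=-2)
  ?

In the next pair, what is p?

729

For the p, perfect cubes: 4³, 5³, 6³, …: 64, 125, 216, 343, 512 → 729.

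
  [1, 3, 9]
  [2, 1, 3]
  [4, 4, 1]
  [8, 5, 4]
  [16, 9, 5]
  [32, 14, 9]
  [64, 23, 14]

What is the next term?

For the first entry, ×2 each step: 1, 2, 4, 8, 16, 32, 64 → 128.
Second entry: each term is the sum of the two before it, so 3, 1, 4, 5, 9, 14, 23 → 37.
Third entry: always the previous value of the second entry, so 9, 3, 1, 4, 5, 9, 14 → 23.
Putting it together: [128, 37, 23].

[128, 37, 23]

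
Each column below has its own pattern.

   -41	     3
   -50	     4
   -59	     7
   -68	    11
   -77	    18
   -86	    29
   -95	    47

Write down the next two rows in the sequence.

-104  76; -113  123

For the first component, −9 each step: -41, -50, -59, -68, -77, -86, -95 → -104 → -113.
Second component: each term is the sum of the two before it; 3, 4, 7, 11, 18, 29, 47 → 76 → 123.
Putting the parts together: -104  76 and then -113  123.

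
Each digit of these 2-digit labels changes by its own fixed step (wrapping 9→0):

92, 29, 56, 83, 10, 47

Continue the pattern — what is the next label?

74

First digit goes 9, 2, 5, 8, 1, 4 → 7 (+3 each step, mod 10).
For the second digit, −3 each step, mod 10: 2, 9, 6, 3, 0, 7 → 4.
Combining the parts gives 74.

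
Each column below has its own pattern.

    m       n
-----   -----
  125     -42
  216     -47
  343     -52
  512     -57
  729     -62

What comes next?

Column m — perfect cubes: 5³, 6³, 7³, …: 125, 216, 343, 512, 729 → 1000.
Column n: −5 each step; -42, -47, -52, -57, -62 → -67.
Combining the parts gives 1000  -67.

1000  -67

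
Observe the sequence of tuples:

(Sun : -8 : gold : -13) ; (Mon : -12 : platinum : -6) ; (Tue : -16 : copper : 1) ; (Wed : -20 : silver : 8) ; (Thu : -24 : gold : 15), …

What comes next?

(Fri : -28 : platinum : 22)

Day: runs through the weekdays Mon→Sun, so Sun, Mon, Tue, Wed, Thu → Fri.
Second value: −4 each step; -8, -12, -16, -20, -24 → -28.
Metal: gold, platinum, copper, silver, gold → platinum (repeats gold → platinum → copper → silver).
Fourth value goes -13, -6, 1, 8, 15 → 22 (+7 each step).
So the next tuple is (Fri : -28 : platinum : 22).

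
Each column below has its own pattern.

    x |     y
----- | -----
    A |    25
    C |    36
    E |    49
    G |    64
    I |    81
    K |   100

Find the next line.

Column x — letters move forward 2 places in the alphabet: A, C, E, G, I, K → M.
Column y: perfect squares: 5², 6², 7², …, so 25, 36, 49, 64, 81, 100 → 121.
Combining the parts gives M  121.

M  121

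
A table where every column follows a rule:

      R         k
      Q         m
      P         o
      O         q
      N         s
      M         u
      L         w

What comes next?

K  y

First letter: letters move back 1 place in the alphabet, so R, Q, P, O, N, M, L → K.
Second letter: k, m, o, q, s, u, w → y (letters move forward 2 places in the alphabet).
So the next line is K  y.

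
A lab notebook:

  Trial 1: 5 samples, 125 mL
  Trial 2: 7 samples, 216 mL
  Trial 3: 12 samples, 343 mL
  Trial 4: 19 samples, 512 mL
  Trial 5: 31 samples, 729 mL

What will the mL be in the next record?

1000

ML: perfect cubes: 5³, 6³, 7³, …; 125, 216, 343, 512, 729 → 1000.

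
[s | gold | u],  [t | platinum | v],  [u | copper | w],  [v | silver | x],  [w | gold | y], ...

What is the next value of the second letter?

For the second letter, letters move forward 1 place in the alphabet: u, v, w, x, y → z.

z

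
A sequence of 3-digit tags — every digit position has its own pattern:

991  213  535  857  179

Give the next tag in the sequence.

First digit goes 9, 2, 5, 8, 1 → 4 (+3 each step, mod 10).
For the second digit, +2 each step, mod 10: 9, 1, 3, 5, 7 → 9.
Third digit: 1, 3, 5, 7, 9 → 1 (+2 each step, mod 10).
So the next tag is 491.

491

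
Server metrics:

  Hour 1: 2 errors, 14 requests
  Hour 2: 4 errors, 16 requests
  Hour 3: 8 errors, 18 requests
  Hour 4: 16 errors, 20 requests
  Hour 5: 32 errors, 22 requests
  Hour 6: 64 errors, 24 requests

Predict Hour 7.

Errors — ×2 each step: 2, 4, 8, 16, 32, 64 → 128.
Requests: +2 each step, so 14, 16, 18, 20, 22, 24 → 26.
Combining the parts gives 128 errors, 26 requests.

128 errors, 26 requests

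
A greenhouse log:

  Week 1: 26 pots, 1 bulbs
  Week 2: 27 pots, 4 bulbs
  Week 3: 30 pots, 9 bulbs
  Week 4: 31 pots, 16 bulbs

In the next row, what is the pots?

34

Pots: alternating steps +1, +3, +1, +3, …; 26, 27, 30, 31 → 34.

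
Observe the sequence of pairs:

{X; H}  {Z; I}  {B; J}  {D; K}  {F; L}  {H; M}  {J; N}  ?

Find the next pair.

First letter goes X, Z, B, D, F, H, J → L (letters move forward 2 places in the alphabet, wrapping Z→A).
Second letter: letters move forward 1 place in the alphabet, so H, I, J, K, L, M, N → O.
Combining the parts gives {L; O}.

{L; O}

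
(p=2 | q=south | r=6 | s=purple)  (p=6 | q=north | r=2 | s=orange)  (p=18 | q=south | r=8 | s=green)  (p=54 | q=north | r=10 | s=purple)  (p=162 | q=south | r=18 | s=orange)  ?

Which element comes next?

(p=486 | q=north | r=28 | s=green)

P goes 2, 6, 18, 54, 162 → 486 (×3 each step).
Q: alternates south ↔ north, so south, north, south, north, south → north.
R: each term is the sum of the two before it; 6, 2, 8, 10, 18 → 28.
For the s, repeats purple → orange → green: purple, orange, green, purple, orange → green.
Putting it together: (p=486 | q=north | r=28 | s=green).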